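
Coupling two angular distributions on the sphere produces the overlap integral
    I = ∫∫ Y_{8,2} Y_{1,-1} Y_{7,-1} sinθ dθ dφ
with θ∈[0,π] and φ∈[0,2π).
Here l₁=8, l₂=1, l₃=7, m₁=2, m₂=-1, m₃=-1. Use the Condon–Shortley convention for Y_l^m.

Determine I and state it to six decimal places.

0.205254

Rules hold: Σm=0, L=16 even, 7≤7≤9.
N = 17·3·15 = 765
Δ = 2!·14!·0!/17! = 1/2040
Racah Σ t=1..1: t=1:−1/25401600 = -1/25401600
⇒ 3j(8 1 7; 0 0 0)² = 8/255, sgn +1
Racah Σ t=0..0: t=0:+1/58060800 = 1/58060800
⇒ 3j(8 1 7; 2 -1 -1)² = 3/136, sgn +1
4πI² = N·(3j₀)²·(3jₘ)² = 9/17
I = +1·√(0.529412/4π) = 0.20525411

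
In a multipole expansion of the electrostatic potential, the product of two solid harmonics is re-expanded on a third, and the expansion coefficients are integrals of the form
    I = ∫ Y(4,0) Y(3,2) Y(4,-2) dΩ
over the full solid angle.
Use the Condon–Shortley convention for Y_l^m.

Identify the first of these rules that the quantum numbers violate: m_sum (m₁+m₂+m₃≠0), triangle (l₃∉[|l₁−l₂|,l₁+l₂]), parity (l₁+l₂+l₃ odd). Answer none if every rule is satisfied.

Σmᵢ = 0  ✓
l₃∈[|l₁−l₂|,l₁+l₂]=[1,7], have l₃=4  ✓
Σlᵢ = 11 ⇒ odd  ✗

parity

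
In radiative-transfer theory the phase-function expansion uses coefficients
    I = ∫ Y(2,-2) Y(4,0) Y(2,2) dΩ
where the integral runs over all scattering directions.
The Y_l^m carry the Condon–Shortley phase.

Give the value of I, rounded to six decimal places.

0.040299

Rules hold: Σm=0, L=8 even, 2≤2≤6.
N = 5·9·5 = 225
Δ = 4!·0!·4!/9! = 1/630
Racah Σ t=2..2: t=2:+1/16 = 1/16
⇒ 3j(2 4 2; 0 0 0)² = 2/35, sgn +1
Racah Σ t=4..4: t=4:+1/576 = 1/576
⇒ 3j(2 4 2; -2 0 2)² = 1/630, sgn +1
4πI² = N·(3j₀)²·(3jₘ)² = 1/49
I = +1·√(0.0204082/4π) = 0.04029926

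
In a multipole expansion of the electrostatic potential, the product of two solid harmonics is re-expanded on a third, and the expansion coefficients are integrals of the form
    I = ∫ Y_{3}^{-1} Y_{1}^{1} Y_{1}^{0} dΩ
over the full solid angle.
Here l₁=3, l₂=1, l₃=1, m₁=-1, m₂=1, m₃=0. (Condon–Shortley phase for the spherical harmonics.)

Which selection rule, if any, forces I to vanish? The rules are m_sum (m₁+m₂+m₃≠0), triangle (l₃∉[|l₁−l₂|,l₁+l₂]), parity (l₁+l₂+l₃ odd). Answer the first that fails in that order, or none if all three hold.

m₁+m₂+m₃ = -1 + 1 + 0 = 0  ✓
triangle: |3−1|=2 ≤ l₃=1 ≤ 3+1=4  ✗
parity: l₁+l₂+l₃ = 5 is odd

triangle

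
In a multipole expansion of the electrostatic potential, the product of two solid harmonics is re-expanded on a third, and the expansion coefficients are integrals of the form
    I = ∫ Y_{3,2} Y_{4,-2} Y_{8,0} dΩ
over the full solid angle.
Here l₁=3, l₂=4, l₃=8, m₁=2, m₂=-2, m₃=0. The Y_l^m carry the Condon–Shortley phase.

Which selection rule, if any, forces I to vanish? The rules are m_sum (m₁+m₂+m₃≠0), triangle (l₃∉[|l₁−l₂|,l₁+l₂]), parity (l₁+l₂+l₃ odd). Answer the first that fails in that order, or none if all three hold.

triangle

Σmᵢ = 0  ✓
l₃∈[|l₁−l₂|,l₁+l₂]=[1,7], have l₃=8  ✗
Σlᵢ = 15 ⇒ odd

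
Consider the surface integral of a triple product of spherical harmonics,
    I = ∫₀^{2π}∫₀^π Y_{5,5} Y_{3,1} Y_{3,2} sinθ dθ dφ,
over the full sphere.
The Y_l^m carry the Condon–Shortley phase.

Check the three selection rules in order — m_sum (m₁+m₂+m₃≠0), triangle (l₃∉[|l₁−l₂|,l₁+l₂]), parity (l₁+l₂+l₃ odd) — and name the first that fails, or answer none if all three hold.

m_sum

azimuthal sum: 5 + 1 + 2 = 8  ✗
2 ≤ 3 ≤ 8 (triangle on l)
L = 5 + 3 + 3 = 11 (odd)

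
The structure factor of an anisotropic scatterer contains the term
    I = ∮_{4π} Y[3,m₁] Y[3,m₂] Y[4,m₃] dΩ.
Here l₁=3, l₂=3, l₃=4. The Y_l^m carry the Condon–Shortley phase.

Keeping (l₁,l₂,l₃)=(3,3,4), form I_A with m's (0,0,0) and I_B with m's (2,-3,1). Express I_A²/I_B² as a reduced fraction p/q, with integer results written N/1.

Same 3,3,4: normalisation and zero-m 3j drop out of the ratio.
A: Δ: 2! 4! 4! / 11! → 1/34650; sum: t=0:+1/72 t=1:−1/16 t=2:+1/72 = -5/144; 3j²(3 3 4; 0 0 0) = Δ·Π!·Σ² = 2/77  (sign -1)
B: Δ: 2! 4! 4! / 11! → 1/34650; sum: t=0:+1/288 = 1/288; 3j²(3 3 4; 2 -3 1) = Δ·Π!·Σ² = 5/231  (sign -1)
I_A²/I_B² = (2/77)/(5/231) = 6/5

6/5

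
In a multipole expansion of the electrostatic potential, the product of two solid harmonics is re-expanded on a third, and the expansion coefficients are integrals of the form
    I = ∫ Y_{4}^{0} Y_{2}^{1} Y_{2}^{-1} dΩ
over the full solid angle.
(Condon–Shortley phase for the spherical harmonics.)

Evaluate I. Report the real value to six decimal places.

0.161197

Rules hold: Σm=0, L=8 even, 2≤2≤6.
N = 9·5·5 = 225
Δ = 4!·4!·0!/9! = 1/630
Racah Σ t=2..2: t=2:+1/16 = 1/16
⇒ 3j(4 2 2; 0 0 0)² = 2/35, sgn +1
Racah Σ t=3..3: t=3:−1/36 = -1/36
⇒ 3j(4 2 2; 0 1 -1)² = 8/315, sgn +1
4πI² = N·(3j₀)²·(3jₘ)² = 16/49
I = +1·√(0.326531/4π) = 0.16119702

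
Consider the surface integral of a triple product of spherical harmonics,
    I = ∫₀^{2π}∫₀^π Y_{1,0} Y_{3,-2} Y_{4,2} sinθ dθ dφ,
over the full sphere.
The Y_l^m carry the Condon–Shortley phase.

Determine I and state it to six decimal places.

Checks pass: Σm=0; 8 even; l₃=4∈[2,4].
(2·1+1)(2·3+1)(2·4+1) = 189
Δ: 0! 2! 6! / 9! → 1/252
sum: t=0:+1/36 = 1/36
3j²(1 3 4; 0 0 0) = Δ·Π!·Σ² = 4/63  (sign +1)
sum: t=0:+1/120 = 1/120
3j²(1 3 4; 0 -2 2) = Δ·Π!·Σ² = 1/21  (sign +1)
combine: 4πI² = 189·4/63·1/21 = 4/7
take √, sign +1: I = 0.21324362

0.213244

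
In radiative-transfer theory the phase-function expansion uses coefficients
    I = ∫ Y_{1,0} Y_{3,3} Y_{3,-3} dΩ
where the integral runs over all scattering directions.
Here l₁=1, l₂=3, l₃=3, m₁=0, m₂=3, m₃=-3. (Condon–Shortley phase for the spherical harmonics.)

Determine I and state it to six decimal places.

l₁+l₂+l₃=7 is odd: 3j(l;000)=0 ⇒ I=0

0.000000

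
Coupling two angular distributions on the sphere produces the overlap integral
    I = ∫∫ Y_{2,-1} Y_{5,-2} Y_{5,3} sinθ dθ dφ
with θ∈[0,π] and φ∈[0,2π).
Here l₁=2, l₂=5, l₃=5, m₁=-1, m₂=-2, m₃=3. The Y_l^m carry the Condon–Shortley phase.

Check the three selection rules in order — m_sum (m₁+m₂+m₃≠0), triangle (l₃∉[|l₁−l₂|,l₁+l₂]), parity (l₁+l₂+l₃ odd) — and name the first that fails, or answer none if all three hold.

none

azimuthal sum: -1 − 2 + 3 = 0  ✓
3 ≤ 5 ≤ 7 (triangle on l)  ✓
L = 2 + 5 + 5 = 12 (even)  ✓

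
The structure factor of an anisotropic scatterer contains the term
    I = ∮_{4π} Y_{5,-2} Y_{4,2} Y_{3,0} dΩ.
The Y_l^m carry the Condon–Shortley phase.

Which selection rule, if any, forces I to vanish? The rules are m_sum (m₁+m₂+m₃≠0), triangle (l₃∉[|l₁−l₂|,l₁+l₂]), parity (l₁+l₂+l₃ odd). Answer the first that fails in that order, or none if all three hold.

Σmᵢ = 0  ✓
l₃∈[|l₁−l₂|,l₁+l₂]=[1,9], have l₃=3  ✓
Σlᵢ = 12 ⇒ even  ✓

none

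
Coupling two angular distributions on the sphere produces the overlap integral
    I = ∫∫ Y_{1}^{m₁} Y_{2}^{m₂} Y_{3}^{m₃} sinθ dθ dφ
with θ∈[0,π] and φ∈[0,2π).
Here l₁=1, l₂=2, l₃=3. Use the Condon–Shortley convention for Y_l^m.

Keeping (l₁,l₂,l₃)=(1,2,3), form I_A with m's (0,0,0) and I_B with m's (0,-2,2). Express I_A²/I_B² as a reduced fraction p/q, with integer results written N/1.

9/5

Shared (l₁,l₂,l₃)=(1,2,3): N and (l;000)² cancel in I_A²/I_B².
A: Δ = 0!·2!·4!/7! = 1/105; Racah Σ t=0..0: t=0:+1/4 = 1/4; ⇒ 3j(1 2 3; 0 0 0)² = 3/35, sgn -1
B: Δ = 0!·2!·4!/7! = 1/105; Racah Σ t=0..0: t=0:+1/24 = 1/24; ⇒ 3j(1 2 3; 0 -2 2)² = 1/21, sgn -1
I_A²/I_B² = (3/35)/(1/21) = 9/5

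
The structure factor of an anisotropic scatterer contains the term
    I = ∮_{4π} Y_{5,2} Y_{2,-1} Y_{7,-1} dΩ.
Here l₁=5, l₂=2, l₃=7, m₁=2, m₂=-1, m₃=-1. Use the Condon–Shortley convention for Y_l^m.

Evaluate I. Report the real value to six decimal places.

-0.143343

m-sum 0 ✓  L=14 even ✓  3≤7≤7 ✓
Π(2lᵢ+1) = 11×5×15 = 825
triangle coeff Δ(5,2,7) = 1/15015
Σ_t [0,0]: t=0:+1/57600 = 1/57600
(3j)²=21/715 [(5 2 7; 0 0 0)], sign=-1
Σ_t [0,0]: t=0:+1/181440 = 1/181440
(3j)²=32/3003 [(5 2 7; 2 -1 -1)], sign=+1
⇒ 4πI² = 480/1859
I = (-1)√(480/1859/(4π)) = -0.14334284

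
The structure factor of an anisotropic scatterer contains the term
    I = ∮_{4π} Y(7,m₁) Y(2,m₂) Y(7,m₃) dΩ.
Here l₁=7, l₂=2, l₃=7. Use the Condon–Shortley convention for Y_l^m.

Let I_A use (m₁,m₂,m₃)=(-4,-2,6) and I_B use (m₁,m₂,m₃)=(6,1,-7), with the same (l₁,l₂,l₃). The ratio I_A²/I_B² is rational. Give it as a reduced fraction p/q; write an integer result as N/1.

l's match ⇒ only the (l;m) 3-j factors differ between A and B.
A: triangle coeff Δ(7,2,7) = 1/185640; Σ_t [0,0]: t=0:+1/159667200 = 1/159667200; (3j)²=9/1190 [(7 2 7; -4 -2 6)], sign=-1
B: triangle coeff Δ(7,2,7) = 1/185640; Σ_t [1,1]: t=1:−1/958003200 = -1/958003200; (3j)²=13/680 [(7 2 7; 6 1 -7)], sign=-1
I_A²/I_B² = (9/1190)/(13/680) = 36/91

36/91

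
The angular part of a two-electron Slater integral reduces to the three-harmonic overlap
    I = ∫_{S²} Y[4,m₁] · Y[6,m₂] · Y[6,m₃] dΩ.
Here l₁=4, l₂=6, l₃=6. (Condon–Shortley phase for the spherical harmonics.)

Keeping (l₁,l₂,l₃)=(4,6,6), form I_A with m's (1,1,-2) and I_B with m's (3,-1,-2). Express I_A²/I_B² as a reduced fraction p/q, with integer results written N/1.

Shared (l₁,l₂,l₃)=(4,6,6): N and (l;000)² cancel in I_A²/I_B².
A: Δ = 4!·4!·8!/17! = 1/15315300; Racah Σ t=0..3: t=0:+1/725760 t=1:−1/34560 t=2:+1/17280 t=3:−1/82944 = 53/2903040; ⇒ 3j(4 6 6; 1 1 -2)² = 2809/306306, sgn +1
B: Δ = 4!·4!·8!/17! = 1/15315300; Racah Σ t=0..1: t=0:+1/103680 t=1:−1/82944 = -1/414720; ⇒ 3j(4 6 6; 3 -1 -2)² = 49/43758, sgn -1
I_A²/I_B² = (2809/306306)/(49/43758) = 2809/343

2809/343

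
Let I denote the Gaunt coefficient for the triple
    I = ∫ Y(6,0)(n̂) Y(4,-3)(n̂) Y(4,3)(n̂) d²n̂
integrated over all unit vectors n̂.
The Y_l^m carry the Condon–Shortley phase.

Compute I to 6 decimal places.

-0.120915

Rules hold: Σm=0, L=14 even, 2≤4≤10.
N = 13·9·9 = 1053
Δ = 6!·6!·2!/15! = 1/1261260
Racah Σ t=2..4: t=2:+1/4608 t=3:−1/1296 t=4:+1/4608 = -7/20736
⇒ 3j(6 4 4; 0 0 0)² = 20/1287, sgn -1
Racah Σ t=0..1: t=0:+1/518400 t=1:−1/28800 = -17/518400
⇒ 3j(6 4 4; 0 -3 3)² = 289/25740, sgn +1
4πI² = N·(3j₀)²·(3jₘ)² = 289/1573
I = -1·√(0.183725/4π) = -0.12091485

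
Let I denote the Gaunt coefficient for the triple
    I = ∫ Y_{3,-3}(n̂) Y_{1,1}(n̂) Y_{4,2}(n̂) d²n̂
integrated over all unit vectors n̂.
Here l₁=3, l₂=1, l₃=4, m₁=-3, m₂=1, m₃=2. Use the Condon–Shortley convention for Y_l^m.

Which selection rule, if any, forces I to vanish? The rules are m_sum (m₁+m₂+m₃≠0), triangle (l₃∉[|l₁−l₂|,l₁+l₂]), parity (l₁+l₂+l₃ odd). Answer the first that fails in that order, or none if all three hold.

Σmᵢ = 0  ✓
l₃∈[|l₁−l₂|,l₁+l₂]=[2,4], have l₃=4  ✓
Σlᵢ = 8 ⇒ even  ✓

none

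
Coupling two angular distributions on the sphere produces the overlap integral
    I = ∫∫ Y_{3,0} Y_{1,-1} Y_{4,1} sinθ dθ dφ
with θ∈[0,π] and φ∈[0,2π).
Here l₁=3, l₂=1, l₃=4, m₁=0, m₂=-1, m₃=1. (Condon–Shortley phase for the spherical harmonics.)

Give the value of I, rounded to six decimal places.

-0.194664

Checks pass: Σm=0; 8 even; l₃=4∈[2,4].
(2·3+1)(2·1+1)(2·4+1) = 189
Δ: 0! 6! 2! / 9! → 1/252
sum: t=0:+1/36 = 1/36
3j²(3 1 4; 0 0 0) = Δ·Π!·Σ² = 4/63  (sign +1)
sum: t=0:+1/72 = 1/72
3j²(3 1 4; 0 -1 1) = Δ·Π!·Σ² = 5/126  (sign -1)
combine: 4πI² = 189·4/63·5/126 = 10/21
take √, sign -1: I = -0.19466390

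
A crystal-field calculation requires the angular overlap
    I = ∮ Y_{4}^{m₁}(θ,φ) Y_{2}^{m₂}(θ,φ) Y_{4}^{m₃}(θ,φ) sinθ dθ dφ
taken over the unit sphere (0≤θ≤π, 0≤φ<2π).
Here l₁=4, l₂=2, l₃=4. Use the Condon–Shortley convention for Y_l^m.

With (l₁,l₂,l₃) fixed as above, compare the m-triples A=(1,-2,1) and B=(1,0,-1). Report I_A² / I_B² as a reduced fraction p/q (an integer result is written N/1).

600/289

Same 4,2,4: normalisation and zero-m 3j drop out of the ratio.
A: Δ: 2! 6! 2! / 11! → 1/13860; sum: t=0:+1/144 = 1/144; 3j²(4 2 4; 1 -2 1) = Δ·Π!·Σ² = 10/231  (sign -1)
B: Δ: 2! 6! 2! / 11! → 1/13860; sum: t=0:+1/144 t=1:−1/48 t=2:+1/480 = -17/1440; 3j²(4 2 4; 1 0 -1) = Δ·Π!·Σ² = 289/13860  (sign +1)
I_A²/I_B² = (10/231)/(289/13860) = 600/289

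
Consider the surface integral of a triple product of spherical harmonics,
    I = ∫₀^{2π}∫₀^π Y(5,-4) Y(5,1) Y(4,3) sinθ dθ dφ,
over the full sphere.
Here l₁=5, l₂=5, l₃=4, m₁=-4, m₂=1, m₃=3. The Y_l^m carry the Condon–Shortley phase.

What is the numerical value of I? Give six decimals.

-0.168084

Checks pass: Σm=0; 14 even; l₃=4∈[0,10].
(2·5+1)(2·5+1)(2·4+1) = 1089
Δ: 6! 4! 4! / 15! → 1/3153150
sum: t=1:−1/69120 t=2:+1/1728 t=3:−1/576 t=4:+1/1728 t=5:−1/69120 = -7/11520
3j²(5 5 4; 0 0 0) = Δ·Π!·Σ² = 2/143  (sign -1)
sum: t=5:−1/17280 t=6:+1/103680 = -1/20736
3j²(5 5 4; -4 1 3) = Δ·Π!·Σ² = 10/429  (sign +1)
combine: 4πI² = 1089·2/143·10/429 = 60/169
take √, sign -1: I = -0.16808437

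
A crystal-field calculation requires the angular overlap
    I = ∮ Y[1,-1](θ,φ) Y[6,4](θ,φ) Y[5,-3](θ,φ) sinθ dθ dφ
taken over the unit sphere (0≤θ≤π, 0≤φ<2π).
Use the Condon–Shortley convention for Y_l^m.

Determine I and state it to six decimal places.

Rules hold: Σm=0, L=12 even, 5≤5≤7.
N = 3·13·11 = 429
Δ = 2!·0!·10!/13! = 1/858
Racah Σ t=1..1: t=1:−1/14400 = -1/14400
⇒ 3j(1 6 5; 0 0 0)² = 6/143, sgn +1
Racah Σ t=2..2: t=2:+1/161280 = 1/161280
⇒ 3j(1 6 5; -1 4 -3)² = 15/286, sgn +1
4πI² = N·(3j₀)²·(3jₘ)² = 135/143
I = +1·√(0.944056/4π) = 0.27409047

0.274090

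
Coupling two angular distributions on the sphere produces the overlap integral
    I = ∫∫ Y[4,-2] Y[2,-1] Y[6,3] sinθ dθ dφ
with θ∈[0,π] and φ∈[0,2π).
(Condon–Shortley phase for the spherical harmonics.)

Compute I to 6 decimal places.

-0.252474

Checks pass: Σm=0; 12 even; l₃=6∈[2,6].
(2·4+1)(2·2+1)(2·6+1) = 585
Δ: 0! 8! 4! / 13! → 1/6435
sum: t=0:+1/2304 = 1/2304
3j²(4 2 6; 0 0 0) = Δ·Π!·Σ² = 5/143  (sign +1)
sum: t=0:+1/8640 = 1/8640
3j²(4 2 6; -2 -1 3) = Δ·Π!·Σ² = 28/715  (sign -1)
combine: 4πI² = 585·5/143·28/715 = 1260/1573
take √, sign -1: I = -0.25247360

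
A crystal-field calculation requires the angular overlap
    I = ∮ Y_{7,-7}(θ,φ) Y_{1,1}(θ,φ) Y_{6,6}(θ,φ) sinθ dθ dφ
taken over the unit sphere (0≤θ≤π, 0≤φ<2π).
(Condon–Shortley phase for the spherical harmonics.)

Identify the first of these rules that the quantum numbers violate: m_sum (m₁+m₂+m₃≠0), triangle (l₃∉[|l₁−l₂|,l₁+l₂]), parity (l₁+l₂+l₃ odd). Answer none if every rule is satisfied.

azimuthal sum: -7 + 1 + 6 = 0  ✓
6 ≤ 6 ≤ 8 (triangle on l)  ✓
L = 7 + 1 + 6 = 14 (even)  ✓

none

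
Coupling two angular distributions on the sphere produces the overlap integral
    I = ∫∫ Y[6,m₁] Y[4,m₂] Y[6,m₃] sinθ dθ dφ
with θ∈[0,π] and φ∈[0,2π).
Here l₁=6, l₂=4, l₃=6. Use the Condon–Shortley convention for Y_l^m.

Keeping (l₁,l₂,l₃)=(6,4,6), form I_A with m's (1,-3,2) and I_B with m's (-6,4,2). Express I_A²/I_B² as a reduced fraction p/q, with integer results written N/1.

Shared (l₁,l₂,l₃)=(6,4,6): N and (l;000)² cancel in I_A²/I_B².
A: Δ = 4!·8!·4!/17! = 1/15315300; Racah Σ t=0..1: t=0:+1/103680 t=1:−1/82944 = -1/414720; ⇒ 3j(6 4 6; 1 -3 2)² = 49/43758, sgn -1
B: Δ = 4!·8!·4!/17! = 1/15315300; Racah Σ t=4..4: t=4:+1/23224320 = 1/23224320; ⇒ 3j(6 4 6; -6 4 2)² = 1/442, sgn +1
I_A²/I_B² = (49/43758)/(1/442) = 49/99

49/99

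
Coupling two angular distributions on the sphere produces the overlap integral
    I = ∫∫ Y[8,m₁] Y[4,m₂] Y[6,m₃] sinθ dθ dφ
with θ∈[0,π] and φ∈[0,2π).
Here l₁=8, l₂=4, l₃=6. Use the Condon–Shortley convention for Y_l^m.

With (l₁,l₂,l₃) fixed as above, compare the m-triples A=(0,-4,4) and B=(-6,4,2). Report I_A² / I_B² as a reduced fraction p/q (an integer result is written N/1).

l's match ⇒ only the (l;m) 3-j factors differ between A and B.
A: triangle coeff Δ(8,4,6) = 1/23279256; Σ_t [0,0]: t=0:+1/116121600 = 1/116121600; (3j)²=70/46189 [(8 4 6; 0 -4 4)], sign=+1
B: triangle coeff Δ(8,4,6) = 1/23279256; Σ_t [6,6]: t=6:+1/116121600 = 1/116121600; (3j)²=7/323 [(8 4 6; -6 4 2)], sign=+1
I_A²/I_B² = (70/46189)/(7/323) = 10/143

10/143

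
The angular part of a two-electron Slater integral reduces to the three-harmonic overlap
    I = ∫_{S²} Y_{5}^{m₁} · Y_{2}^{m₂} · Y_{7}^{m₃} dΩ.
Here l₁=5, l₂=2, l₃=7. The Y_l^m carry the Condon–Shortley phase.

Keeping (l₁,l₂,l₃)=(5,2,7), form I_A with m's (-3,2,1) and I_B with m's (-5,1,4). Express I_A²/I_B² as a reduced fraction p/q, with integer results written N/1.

15/11

Shared (l₁,l₂,l₃)=(5,2,7): N and (l;000)² cancel in I_A²/I_B².
A: Δ = 0!·10!·4!/15! = 1/15015; Racah Σ t=0..0: t=0:+1/1935360 = 1/1935360; ⇒ 3j(5 2 7; -3 2 1)² = 1/1001, sgn +1
B: Δ = 0!·10!·4!/15! = 1/15015; Racah Σ t=0..0: t=0:+1/21772800 = 1/21772800; ⇒ 3j(5 2 7; -5 1 4)² = 1/1365, sgn -1
I_A²/I_B² = (1/1001)/(1/1365) = 15/11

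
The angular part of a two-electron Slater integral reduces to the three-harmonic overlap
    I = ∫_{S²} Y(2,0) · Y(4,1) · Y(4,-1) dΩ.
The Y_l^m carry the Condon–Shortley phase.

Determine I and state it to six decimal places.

Rules hold: Σm=0, L=10 even, 2≤4≤6.
N = 5·9·9 = 405
Δ = 2!·2!·6!/11! = 1/13860
Racah Σ t=0..2: t=0:+1/192 t=1:−1/36 t=2:+1/192 = -5/288
⇒ 3j(2 4 4; 0 0 0)² = 20/693, sgn -1
Racah Σ t=0..2: t=0:+1/480 t=1:−1/48 t=2:+1/144 = -17/1440
⇒ 3j(2 4 4; 0 1 -1)² = 289/13860, sgn +1
4πI² = N·(3j₀)²·(3jₘ)² = 1445/5929
I = -1·√(0.243717/4π) = -0.13926381

-0.139264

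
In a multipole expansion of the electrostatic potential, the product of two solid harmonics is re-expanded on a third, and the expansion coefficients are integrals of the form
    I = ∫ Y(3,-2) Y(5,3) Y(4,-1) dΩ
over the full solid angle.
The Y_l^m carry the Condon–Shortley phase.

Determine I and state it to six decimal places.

m-sum 0 ✓  L=12 even ✓  2≤4≤8 ✓
Π(2lᵢ+1) = 7×11×9 = 693
triangle coeff Δ(3,5,4) = 1/180180
Σ_t [1,3]: t=1:−1/576 t=2:+1/144 t=3:−1/576 = 1/288
(3j)²=20/1001 [(3 5 4; 0 0 0)], sign=+1
Σ_t [3,4]: t=3:−1/1440 t=4:+1/1152 = 1/5760
(3j)²=1/858 [(3 5 4; -2 3 -1)], sign=-1
⇒ 4πI² = 30/1859
I = (-1)√(30/1859/(4π)) = -0.03583571

-0.035836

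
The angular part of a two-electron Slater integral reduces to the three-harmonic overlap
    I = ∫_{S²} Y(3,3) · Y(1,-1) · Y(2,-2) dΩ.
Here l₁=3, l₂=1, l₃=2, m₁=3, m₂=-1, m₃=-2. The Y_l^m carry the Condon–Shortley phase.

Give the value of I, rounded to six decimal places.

-0.319865

Checks pass: Σm=0; 6 even; l₃=2∈[2,4].
(2·3+1)(2·1+1)(2·2+1) = 105
Δ: 2! 4! 0! / 7! → 1/105
sum: t=1:−1/4 = -1/4
3j²(3 1 2; 0 0 0) = Δ·Π!·Σ² = 3/35  (sign -1)
sum: t=0:+1/48 = 1/48
3j²(3 1 2; 3 -1 -2) = Δ·Π!·Σ² = 1/7  (sign +1)
combine: 4πI² = 105·3/35·1/7 = 9/7
take √, sign -1: I = -0.31986543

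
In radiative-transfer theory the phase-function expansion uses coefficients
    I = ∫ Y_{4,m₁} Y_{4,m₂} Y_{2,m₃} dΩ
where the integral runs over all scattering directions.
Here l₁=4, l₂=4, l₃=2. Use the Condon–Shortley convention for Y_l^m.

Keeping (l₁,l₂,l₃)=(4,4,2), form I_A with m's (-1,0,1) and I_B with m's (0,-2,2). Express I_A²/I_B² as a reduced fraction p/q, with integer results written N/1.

1/18

Shared (l₁,l₂,l₃)=(4,4,2): N and (l;000)² cancel in I_A²/I_B².
A: Δ = 6!·2!·2!/11! = 1/13860; Racah Σ t=3..4: t=3:−1/72 t=4:+1/96 = -1/288; ⇒ 3j(4 4 2; -1 0 1)² = 1/462, sgn +1
B: Δ = 6!·2!·2!/11! = 1/13860; Racah Σ t=2..2: t=2:+1/192 = 1/192; ⇒ 3j(4 4 2; 0 -2 2)² = 3/77, sgn +1
I_A²/I_B² = (1/462)/(3/77) = 1/18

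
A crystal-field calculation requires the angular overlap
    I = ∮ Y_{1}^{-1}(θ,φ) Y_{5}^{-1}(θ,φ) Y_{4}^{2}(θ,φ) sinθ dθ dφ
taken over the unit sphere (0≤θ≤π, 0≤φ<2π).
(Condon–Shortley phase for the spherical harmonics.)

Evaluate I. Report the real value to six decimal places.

-0.120286

Rules hold: Σm=0, L=10 even, 4≤4≤6.
N = 3·11·9 = 297
Δ = 2!·0!·8!/11! = 1/495
Racah Σ t=1..1: t=1:−1/576 = -1/576
⇒ 3j(1 5 4; 0 0 0)² = 5/99, sgn -1
Racah Σ t=2..2: t=2:+1/2880 = 1/2880
⇒ 3j(1 5 4; -1 -1 2)² = 2/165, sgn +1
4πI² = N·(3j₀)²·(3jₘ)² = 2/11
I = -1·√(0.181818/4π) = -0.12028562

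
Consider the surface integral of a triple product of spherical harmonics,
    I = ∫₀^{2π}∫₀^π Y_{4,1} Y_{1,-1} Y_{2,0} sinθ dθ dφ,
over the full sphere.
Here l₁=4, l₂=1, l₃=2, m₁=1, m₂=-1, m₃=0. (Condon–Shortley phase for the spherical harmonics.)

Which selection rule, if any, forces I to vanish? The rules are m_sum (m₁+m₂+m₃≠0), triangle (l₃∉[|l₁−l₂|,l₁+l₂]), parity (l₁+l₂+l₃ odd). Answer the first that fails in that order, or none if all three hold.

triangle

m₁+m₂+m₃ = 1 − 1 + 0 = 0  ✓
triangle: |4−1|=3 ≤ l₃=2 ≤ 4+1=5  ✗
parity: l₁+l₂+l₃ = 7 is odd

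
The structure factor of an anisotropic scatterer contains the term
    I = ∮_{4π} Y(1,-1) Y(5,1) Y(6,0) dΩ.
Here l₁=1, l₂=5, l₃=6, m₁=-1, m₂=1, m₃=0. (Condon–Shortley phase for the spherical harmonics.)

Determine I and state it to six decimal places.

Checks pass: Σm=0; 12 even; l₃=6∈[4,6].
(2·1+1)(2·5+1)(2·6+1) = 429
Δ: 0! 2! 10! / 13! → 1/858
sum: t=0:+1/14400 = 1/14400
3j²(1 5 6; 0 0 0) = Δ·Π!·Σ² = 6/143  (sign +1)
sum: t=0:+1/34560 = 1/34560
3j²(1 5 6; -1 1 0) = Δ·Π!·Σ² = 5/286  (sign +1)
combine: 4πI² = 429·6/143·5/286 = 45/143
take √, sign +1: I = 0.15824621

0.158246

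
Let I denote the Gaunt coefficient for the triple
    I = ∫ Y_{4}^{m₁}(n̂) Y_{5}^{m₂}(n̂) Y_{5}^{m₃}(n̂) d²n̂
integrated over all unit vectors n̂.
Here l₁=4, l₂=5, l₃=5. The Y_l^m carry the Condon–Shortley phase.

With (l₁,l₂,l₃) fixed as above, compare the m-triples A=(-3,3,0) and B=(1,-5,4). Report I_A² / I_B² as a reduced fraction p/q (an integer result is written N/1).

Shared (l₁,l₂,l₃)=(4,5,5): N and (l;000)² cancel in I_A²/I_B².
A: Δ = 4!·4!·6!/15! = 1/3153150; Racah Σ t=3..4: t=3:−1/17280 t=4:+1/6912 = 1/11520; ⇒ 3j(4 5 5; -3 3 0)² = 2/143, sgn -1
B: Δ = 4!·4!·6!/15! = 1/3153150; Racah Σ t=0..0: t=0:+1/103680 = 1/103680; ⇒ 3j(4 5 5; 1 -5 4)² = 4/143, sgn -1
I_A²/I_B² = (2/143)/(4/143) = 1/2

1/2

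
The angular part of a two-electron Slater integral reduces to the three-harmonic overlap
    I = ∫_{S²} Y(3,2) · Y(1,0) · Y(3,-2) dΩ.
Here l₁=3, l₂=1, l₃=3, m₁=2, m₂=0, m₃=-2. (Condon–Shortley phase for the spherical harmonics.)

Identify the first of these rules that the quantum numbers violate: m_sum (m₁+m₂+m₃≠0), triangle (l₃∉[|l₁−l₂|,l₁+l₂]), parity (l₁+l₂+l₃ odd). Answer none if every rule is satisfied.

parity

m₁+m₂+m₃ = 2 + 0 − 2 = 0  ✓
triangle: |3−1|=2 ≤ l₃=3 ≤ 3+1=4  ✓
parity: l₁+l₂+l₃ = 7 is odd  ✗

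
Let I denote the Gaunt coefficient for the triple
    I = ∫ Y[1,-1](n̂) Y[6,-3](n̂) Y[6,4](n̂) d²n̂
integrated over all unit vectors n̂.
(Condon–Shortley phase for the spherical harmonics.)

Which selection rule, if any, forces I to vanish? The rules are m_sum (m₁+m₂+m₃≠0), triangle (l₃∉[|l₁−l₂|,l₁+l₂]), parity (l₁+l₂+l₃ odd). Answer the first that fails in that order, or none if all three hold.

m₁+m₂+m₃ = -1 − 3 + 4 = 0  ✓
triangle: |1−6|=5 ≤ l₃=6 ≤ 1+6=7  ✓
parity: l₁+l₂+l₃ = 13 is odd  ✗

parity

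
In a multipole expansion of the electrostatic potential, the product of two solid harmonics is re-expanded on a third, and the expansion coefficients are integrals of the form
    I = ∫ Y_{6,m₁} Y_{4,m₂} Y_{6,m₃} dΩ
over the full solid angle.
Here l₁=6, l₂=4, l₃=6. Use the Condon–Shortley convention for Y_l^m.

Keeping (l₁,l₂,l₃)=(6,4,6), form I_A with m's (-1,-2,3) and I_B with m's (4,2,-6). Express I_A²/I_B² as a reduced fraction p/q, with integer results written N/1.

Same 6,4,6: normalisation and zero-m 3j drop out of the ratio.
A: Δ: 4! 8! 4! / 17! → 1/15315300; sum: t=0:+1/483840 t=1:−1/51840 t=2:+1/69120 = -1/362880; 3j²(6 4 6; -1 -2 3) = Δ·Π!·Σ² = 16/17017  (sign +1)
B: Δ: 4! 8! 4! / 17! → 1/15315300; sum: t=2:+1/3870720 = 1/3870720; 3j²(6 4 6; 4 2 -6) = Δ·Π!·Σ² = 135/6188  (sign +1)
I_A²/I_B² = (16/17017)/(135/6188) = 64/1485

64/1485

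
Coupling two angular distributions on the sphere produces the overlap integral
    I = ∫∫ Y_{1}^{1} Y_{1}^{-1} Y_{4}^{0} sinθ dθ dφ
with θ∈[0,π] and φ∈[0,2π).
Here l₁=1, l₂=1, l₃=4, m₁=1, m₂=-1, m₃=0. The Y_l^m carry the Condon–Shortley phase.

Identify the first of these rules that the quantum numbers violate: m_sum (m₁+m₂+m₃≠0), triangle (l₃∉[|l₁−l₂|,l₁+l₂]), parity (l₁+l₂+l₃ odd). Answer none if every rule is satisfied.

m₁+m₂+m₃ = 1 − 1 + 0 = 0  ✓
triangle: |1−1|=0 ≤ l₃=4 ≤ 1+1=2  ✗
parity: l₁+l₂+l₃ = 6 is even

triangle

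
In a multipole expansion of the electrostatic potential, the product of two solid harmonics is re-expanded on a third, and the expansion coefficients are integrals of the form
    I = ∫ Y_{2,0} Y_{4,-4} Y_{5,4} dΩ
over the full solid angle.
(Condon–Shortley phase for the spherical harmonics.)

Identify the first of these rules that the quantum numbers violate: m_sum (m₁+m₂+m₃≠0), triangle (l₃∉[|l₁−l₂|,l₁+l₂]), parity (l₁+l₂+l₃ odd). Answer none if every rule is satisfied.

azimuthal sum: 0 − 4 + 4 = 0  ✓
2 ≤ 5 ≤ 6 (triangle on l)  ✓
L = 2 + 4 + 5 = 11 (odd)  ✗

parity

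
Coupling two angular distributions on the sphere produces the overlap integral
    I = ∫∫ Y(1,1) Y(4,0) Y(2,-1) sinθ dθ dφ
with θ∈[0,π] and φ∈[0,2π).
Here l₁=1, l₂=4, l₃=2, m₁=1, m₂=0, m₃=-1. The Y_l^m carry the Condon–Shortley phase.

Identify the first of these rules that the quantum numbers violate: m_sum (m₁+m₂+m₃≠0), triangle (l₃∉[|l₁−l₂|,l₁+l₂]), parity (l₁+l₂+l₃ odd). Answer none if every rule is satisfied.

triangle

azimuthal sum: 1 + 0 − 1 = 0  ✓
3 ≤ 2 ≤ 5 (triangle on l)  ✗
L = 1 + 4 + 2 = 7 (odd)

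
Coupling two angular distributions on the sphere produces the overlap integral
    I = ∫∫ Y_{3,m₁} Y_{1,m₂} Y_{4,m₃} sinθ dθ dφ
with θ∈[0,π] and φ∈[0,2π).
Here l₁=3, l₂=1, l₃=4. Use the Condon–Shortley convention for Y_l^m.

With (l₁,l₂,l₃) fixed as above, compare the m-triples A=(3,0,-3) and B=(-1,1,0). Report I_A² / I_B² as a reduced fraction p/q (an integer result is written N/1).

7/6

l's match ⇒ only the (l;m) 3-j factors differ between A and B.
A: triangle coeff Δ(3,1,4) = 1/252; Σ_t [0,0]: t=0:+1/720 = 1/720; (3j)²=1/36 [(3 1 4; 3 0 -3)], sign=-1
B: triangle coeff Δ(3,1,4) = 1/252; Σ_t [0,0]: t=0:+1/96 = 1/96; (3j)²=1/42 [(3 1 4; -1 1 0)], sign=+1
I_A²/I_B² = (1/36)/(1/42) = 7/6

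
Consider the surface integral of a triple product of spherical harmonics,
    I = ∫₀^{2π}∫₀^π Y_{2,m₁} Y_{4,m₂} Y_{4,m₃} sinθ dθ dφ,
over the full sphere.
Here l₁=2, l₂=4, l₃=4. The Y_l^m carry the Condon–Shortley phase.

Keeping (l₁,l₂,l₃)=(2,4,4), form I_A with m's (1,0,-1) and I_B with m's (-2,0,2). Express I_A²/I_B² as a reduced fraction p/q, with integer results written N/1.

1/18

Shared (l₁,l₂,l₃)=(2,4,4): N and (l;000)² cancel in I_A²/I_B².
A: Δ = 2!·2!·6!/11! = 1/13860; Racah Σ t=0..1: t=0:+1/96 t=1:−1/72 = -1/288; ⇒ 3j(2 4 4; 1 0 -1)² = 1/462, sgn +1
B: Δ = 2!·2!·6!/11! = 1/13860; Racah Σ t=2..2: t=2:+1/192 = 1/192; ⇒ 3j(2 4 4; -2 0 2)² = 3/77, sgn +1
I_A²/I_B² = (1/462)/(3/77) = 1/18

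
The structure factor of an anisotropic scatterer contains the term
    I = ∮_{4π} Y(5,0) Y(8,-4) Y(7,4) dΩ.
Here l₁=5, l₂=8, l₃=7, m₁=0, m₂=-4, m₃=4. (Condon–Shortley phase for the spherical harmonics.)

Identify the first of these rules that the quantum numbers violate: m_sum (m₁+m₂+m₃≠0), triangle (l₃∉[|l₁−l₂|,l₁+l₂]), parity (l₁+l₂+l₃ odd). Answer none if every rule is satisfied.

m₁+m₂+m₃ = 0 − 4 + 4 = 0  ✓
triangle: |5−8|=3 ≤ l₃=7 ≤ 5+8=13  ✓
parity: l₁+l₂+l₃ = 20 is even  ✓

none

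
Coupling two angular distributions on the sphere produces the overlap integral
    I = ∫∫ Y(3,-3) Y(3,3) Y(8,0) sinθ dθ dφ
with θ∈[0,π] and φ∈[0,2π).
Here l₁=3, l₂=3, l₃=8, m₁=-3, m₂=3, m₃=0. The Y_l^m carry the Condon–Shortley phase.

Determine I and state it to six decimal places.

|3−3|≤8≤3+3 violated ⇒ I = 0

0.000000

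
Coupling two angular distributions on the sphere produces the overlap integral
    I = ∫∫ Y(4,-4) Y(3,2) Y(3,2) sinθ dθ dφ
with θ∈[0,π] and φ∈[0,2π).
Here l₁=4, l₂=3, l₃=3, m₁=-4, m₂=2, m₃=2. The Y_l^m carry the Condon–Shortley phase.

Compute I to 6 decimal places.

0.214561

Rules hold: Σm=0, L=10 even, 1≤3≤7.
N = 9·7·7 = 441
Δ = 4!·4!·2!/11! = 1/34650
Racah Σ t=1..3: t=1:−1/72 t=2:+1/16 t=3:−1/72 = 5/144
⇒ 3j(4 3 3; 0 0 0)² = 2/77, sgn -1
Racah Σ t=4..4: t=4:+1/576 = 1/576
⇒ 3j(4 3 3; -4 2 2)² = 5/99, sgn -1
4πI² = N·(3j₀)²·(3jₘ)² = 70/121
I = +1·√(0.578512/4π) = 0.21456131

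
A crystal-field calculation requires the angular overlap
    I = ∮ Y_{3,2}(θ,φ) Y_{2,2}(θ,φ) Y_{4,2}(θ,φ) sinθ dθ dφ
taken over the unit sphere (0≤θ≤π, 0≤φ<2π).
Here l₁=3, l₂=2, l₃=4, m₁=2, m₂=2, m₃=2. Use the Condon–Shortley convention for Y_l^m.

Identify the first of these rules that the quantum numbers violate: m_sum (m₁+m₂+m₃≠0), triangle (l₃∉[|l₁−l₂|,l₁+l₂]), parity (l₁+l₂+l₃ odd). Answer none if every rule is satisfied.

m_sum

Σmᵢ = 6  ✗
l₃∈[|l₁−l₂|,l₁+l₂]=[1,5], have l₃=4
Σlᵢ = 9 ⇒ odd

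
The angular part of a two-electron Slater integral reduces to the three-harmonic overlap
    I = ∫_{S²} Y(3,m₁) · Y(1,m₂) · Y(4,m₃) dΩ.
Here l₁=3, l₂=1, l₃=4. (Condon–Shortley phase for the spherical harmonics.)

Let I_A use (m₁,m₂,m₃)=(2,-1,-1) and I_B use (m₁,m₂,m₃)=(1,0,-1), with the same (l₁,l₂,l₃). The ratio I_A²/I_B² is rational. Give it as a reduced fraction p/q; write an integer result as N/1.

l's match ⇒ only the (l;m) 3-j factors differ between A and B.
A: triangle coeff Δ(3,1,4) = 1/252; Σ_t [0,0]: t=0:+1/240 = 1/240; (3j)²=1/84 [(3 1 4; 2 -1 -1)], sign=-1
B: triangle coeff Δ(3,1,4) = 1/252; Σ_t [0,0]: t=0:+1/48 = 1/48; (3j)²=5/84 [(3 1 4; 1 0 -1)], sign=-1
I_A²/I_B² = (1/84)/(5/84) = 1/5

1/5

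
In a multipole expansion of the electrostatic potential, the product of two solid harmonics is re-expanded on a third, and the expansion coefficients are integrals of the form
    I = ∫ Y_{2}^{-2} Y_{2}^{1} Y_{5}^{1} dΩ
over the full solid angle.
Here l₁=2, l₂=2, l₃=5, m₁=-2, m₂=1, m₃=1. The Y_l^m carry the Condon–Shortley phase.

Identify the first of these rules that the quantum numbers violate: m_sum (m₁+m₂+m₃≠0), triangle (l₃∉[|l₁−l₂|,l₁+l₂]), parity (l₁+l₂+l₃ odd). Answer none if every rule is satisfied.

triangle

m₁+m₂+m₃ = -2 + 1 + 1 = 0  ✓
triangle: |2−2|=0 ≤ l₃=5 ≤ 2+2=4  ✗
parity: l₁+l₂+l₃ = 9 is odd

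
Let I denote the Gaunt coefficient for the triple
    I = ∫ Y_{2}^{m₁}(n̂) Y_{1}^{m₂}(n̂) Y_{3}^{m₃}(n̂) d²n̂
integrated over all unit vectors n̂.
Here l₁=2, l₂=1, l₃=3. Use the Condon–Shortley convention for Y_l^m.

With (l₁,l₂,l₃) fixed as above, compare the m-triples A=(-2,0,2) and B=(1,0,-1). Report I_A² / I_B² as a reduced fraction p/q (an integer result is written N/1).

Same 2,1,3: normalisation and zero-m 3j drop out of the ratio.
A: Δ: 0! 4! 2! / 7! → 1/105; sum: t=0:+1/24 = 1/24; 3j²(2 1 3; -2 0 2) = Δ·Π!·Σ² = 1/21  (sign -1)
B: Δ: 0! 4! 2! / 7! → 1/105; sum: t=0:+1/6 = 1/6; 3j²(2 1 3; 1 0 -1) = Δ·Π!·Σ² = 8/105  (sign +1)
I_A²/I_B² = (1/21)/(8/105) = 5/8

5/8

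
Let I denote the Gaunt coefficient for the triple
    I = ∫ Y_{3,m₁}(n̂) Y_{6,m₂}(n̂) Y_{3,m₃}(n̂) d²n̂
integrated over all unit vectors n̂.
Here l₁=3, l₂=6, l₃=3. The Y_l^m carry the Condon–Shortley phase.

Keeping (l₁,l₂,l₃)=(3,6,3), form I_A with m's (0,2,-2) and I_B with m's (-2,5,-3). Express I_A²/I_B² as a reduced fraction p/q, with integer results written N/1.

Shared (l₁,l₂,l₃)=(3,6,3): N and (l;000)² cancel in I_A²/I_B².
A: Δ = 6!·0!·6!/13! = 1/12012; Racah Σ t=3..3: t=3:−1/4320 = -1/4320; ⇒ 3j(3 6 3; 0 2 -2)² = 8/429, sgn +1
B: Δ = 6!·0!·6!/13! = 1/12012; Racah Σ t=5..5: t=5:−1/86400 = -1/86400; ⇒ 3j(3 6 3; -2 5 -3)² = 1/26, sgn -1
I_A²/I_B² = (8/429)/(1/26) = 16/33

16/33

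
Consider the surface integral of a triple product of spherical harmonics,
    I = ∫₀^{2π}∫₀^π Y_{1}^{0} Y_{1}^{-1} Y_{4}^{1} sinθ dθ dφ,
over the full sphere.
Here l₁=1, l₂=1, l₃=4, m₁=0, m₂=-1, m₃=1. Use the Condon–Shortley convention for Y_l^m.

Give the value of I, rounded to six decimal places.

|1−1|≤4≤1+1 violated ⇒ I = 0

0.000000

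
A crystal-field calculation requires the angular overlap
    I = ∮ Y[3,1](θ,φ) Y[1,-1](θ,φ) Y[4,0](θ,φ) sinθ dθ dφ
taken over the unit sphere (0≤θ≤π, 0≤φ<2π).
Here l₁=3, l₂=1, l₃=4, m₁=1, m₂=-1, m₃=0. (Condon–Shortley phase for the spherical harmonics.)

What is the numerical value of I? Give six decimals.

0.150786

m-sum 0 ✓  L=8 even ✓  2≤4≤4 ✓
Π(2lᵢ+1) = 7×3×9 = 189
triangle coeff Δ(3,1,4) = 1/252
Σ_t [0,0]: t=0:+1/36 = 1/36
(3j)²=4/63 [(3 1 4; 0 0 0)], sign=+1
Σ_t [0,0]: t=0:+1/96 = 1/96
(3j)²=1/42 [(3 1 4; 1 -1 0)], sign=+1
⇒ 4πI² = 2/7
I = (+1)√(2/7/(4π)) = 0.15078601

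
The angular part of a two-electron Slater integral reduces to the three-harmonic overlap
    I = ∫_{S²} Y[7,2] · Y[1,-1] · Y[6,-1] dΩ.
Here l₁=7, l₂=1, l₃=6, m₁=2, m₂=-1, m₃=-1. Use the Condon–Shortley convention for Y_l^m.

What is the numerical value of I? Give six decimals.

0.209937

Checks pass: Σm=0; 14 even; l₃=6∈[6,8].
(2·7+1)(2·1+1)(2·6+1) = 585
Δ: 2! 12! 0! / 15! → 1/1365
sum: t=1:−1/518400 = -1/518400
3j²(7 1 6; 0 0 0) = Δ·Π!·Σ² = 7/195  (sign -1)
sum: t=0:+1/1209600 = 1/1209600
3j²(7 1 6; 2 -1 -1) = Δ·Π!·Σ² = 12/455  (sign -1)
combine: 4πI² = 585·7/195·12/455 = 36/65
take √, sign +1: I = 0.20993732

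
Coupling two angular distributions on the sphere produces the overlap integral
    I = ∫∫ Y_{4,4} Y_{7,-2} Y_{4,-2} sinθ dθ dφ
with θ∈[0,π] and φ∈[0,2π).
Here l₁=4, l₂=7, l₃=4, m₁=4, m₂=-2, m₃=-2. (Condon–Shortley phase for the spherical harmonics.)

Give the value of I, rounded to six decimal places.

0.000000

Σlᵢ=15 odd — θ-integrand is odd under cosθ→−cosθ; I=0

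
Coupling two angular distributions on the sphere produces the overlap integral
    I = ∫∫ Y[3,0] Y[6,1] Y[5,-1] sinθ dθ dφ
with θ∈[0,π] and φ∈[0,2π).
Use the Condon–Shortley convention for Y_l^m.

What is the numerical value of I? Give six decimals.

Checks pass: Σm=0; 14 even; l₃=5∈[3,9].
(2·3+1)(2·6+1)(2·5+1) = 1001
Δ: 4! 2! 8! / 15! → 1/675675
sum: t=1:−1/8640 t=2:+1/2304 t=3:−1/8640 = 7/34560
3j²(3 6 5; 0 0 0) = Δ·Π!·Σ² = 7/429  (sign -1)
sum: t=1:−1/17280 t=2:+1/2880 t=3:−1/6912 = 1/6912
3j²(3 6 5; 0 1 -1) = Δ·Π!·Σ² = 5/429  (sign +1)
combine: 4πI² = 1001·7/429·5/429 = 245/1287
take √, sign -1: I = -0.12308038

-0.123080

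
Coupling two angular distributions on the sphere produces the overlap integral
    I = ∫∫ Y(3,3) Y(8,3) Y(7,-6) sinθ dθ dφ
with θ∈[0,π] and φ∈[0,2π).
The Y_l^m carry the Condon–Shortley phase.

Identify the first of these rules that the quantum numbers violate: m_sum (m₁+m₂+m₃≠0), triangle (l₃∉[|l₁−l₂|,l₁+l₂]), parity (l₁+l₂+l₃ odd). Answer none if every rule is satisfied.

none

azimuthal sum: 3 + 3 − 6 = 0  ✓
5 ≤ 7 ≤ 11 (triangle on l)  ✓
L = 3 + 8 + 7 = 18 (even)  ✓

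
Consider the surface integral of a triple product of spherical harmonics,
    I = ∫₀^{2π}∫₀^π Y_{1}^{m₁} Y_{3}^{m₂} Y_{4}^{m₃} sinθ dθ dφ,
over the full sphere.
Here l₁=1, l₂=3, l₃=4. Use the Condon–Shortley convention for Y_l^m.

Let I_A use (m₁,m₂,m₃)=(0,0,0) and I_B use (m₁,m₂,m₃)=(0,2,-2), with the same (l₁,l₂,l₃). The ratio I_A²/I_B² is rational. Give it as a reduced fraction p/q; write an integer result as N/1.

4/3

l's match ⇒ only the (l;m) 3-j factors differ between A and B.
A: triangle coeff Δ(1,3,4) = 1/252; Σ_t [0,0]: t=0:+1/36 = 1/36; (3j)²=4/63 [(1 3 4; 0 0 0)], sign=+1
B: triangle coeff Δ(1,3,4) = 1/252; Σ_t [0,0]: t=0:+1/120 = 1/120; (3j)²=1/21 [(1 3 4; 0 2 -2)], sign=+1
I_A²/I_B² = (4/63)/(1/21) = 4/3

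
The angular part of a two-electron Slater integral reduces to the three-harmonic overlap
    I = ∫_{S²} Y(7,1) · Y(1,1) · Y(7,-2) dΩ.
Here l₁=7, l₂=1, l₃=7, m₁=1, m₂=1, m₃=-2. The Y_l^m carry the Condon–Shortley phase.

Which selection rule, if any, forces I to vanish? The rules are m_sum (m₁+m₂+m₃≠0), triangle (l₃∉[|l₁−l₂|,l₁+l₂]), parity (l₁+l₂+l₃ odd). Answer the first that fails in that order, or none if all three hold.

m₁+m₂+m₃ = 1 + 1 − 2 = 0  ✓
triangle: |7−1|=6 ≤ l₃=7 ≤ 7+1=8  ✓
parity: l₁+l₂+l₃ = 15 is odd  ✗

parity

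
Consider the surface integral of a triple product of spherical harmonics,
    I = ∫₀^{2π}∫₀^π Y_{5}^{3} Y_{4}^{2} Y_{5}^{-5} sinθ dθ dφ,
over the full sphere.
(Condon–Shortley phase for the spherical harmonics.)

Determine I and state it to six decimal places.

-0.184127

m-sum 0 ✓  L=14 even ✓  1≤5≤9 ✓
Π(2lᵢ+1) = 11×9×11 = 1089
triangle coeff Δ(5,4,5) = 1/3153150
Σ_t [0,4]: t=0:+1/69120 t=1:−1/1728 t=2:+1/576 t=3:−1/1728 t=4:+1/69120 = 7/11520
(3j)²=2/143 [(5 4 5; 0 0 0)], sign=-1
Σ_t [2,2]: t=2:+1/69120 = 1/69120
(3j)²=4/143 [(5 4 5; 3 2 -5)], sign=+1
⇒ 4πI² = 72/169
I = (-1)√(72/169/(4π)) = -0.18412721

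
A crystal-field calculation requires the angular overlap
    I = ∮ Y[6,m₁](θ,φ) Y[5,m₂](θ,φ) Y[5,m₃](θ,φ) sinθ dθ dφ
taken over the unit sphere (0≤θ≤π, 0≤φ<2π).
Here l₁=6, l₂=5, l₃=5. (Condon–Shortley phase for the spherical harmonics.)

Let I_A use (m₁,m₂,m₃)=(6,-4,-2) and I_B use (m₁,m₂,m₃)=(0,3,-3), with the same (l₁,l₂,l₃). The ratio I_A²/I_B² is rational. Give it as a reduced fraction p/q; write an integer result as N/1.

2772/841

l's match ⇒ only the (l;m) 3-j factors differ between A and B.
A: triangle coeff Δ(6,5,5) = 1/28588560; Σ_t [0,0]: t=0:+1/3110400 = 1/3110400; (3j)²=21/1105 [(6 5 5; 6 -4 -2)], sign=-1
B: triangle coeff Δ(6,5,5) = 1/28588560; Σ_t [4,6]: t=4:+1/55296 t=5:−1/86400 t=6:+1/2073600 = 29/4147200; (3j)²=841/145860 [(6 5 5; 0 3 -3)], sign=+1
I_A²/I_B² = (21/1105)/(841/145860) = 2772/841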